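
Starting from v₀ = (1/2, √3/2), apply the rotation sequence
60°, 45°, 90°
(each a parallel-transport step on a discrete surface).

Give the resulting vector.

Total rotation: 60° + 45° + 90° = 195° ≡ -165° (mod 360°). Final vector: (-0.2588, -0.9659)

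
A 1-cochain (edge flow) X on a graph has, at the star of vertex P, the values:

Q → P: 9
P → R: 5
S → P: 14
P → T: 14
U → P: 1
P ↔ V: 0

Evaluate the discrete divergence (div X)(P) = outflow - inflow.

Divergence = sum of outgoing flows = (-9) + 5 + (-14) + 14 + (-1) + 0 = -5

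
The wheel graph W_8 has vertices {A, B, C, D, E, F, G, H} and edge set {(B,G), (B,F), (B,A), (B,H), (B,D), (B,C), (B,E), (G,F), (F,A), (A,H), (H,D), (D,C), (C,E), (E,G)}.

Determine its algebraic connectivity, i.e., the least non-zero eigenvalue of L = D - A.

The wheel W_8 is the join K_1 ∨ C_7 (a hub joined to every vertex of a cycle of length 7). For a join G ∨ H (G on p vertices, H on q vertices) the Laplacian spectrum is 0, p+q, the eigenvalues of L(G) other than one 0 each shifted by +q, and the eigenvalues of L(H) other than one 0 each shifted by +p. With G = K_1 (p = 1, nothing left after dropping its 0) and H = C_7 (q = 7, eigenvalues 2 − 2cos(2πk/7), k = 0, …, 6; drop k = 0), the spectrum of W_8 is 0, 8, and 1 + (2 − 2cos(2πk/7)) = 3 − 2cos(2πk/7) for k = 1, …, 6:
k=1: 3 − 2cos(2π/7) = 1.753; k=2: 3 − 2cos(4π/7) = 3.445; k=3: 3 − 2cos(6π/7) = 4.8019; k=4: 3 − 2cos(8π/7) = 4.8019; k=5: 3 − 2cos(10π/7) = 3.445; k=6: 3 − 2cos(12π/7) = 1.753.
Laplacian eigenvalues: [0.0, 1.753, 1.753, 3.445, 3.445, 4.8019, 4.8019, 8.0]. Algebraic connectivity (smallest non-zero eigenvalue) = 1.753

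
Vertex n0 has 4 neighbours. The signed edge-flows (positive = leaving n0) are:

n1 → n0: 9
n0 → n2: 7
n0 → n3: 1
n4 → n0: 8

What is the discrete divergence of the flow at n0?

Divergence = sum of outgoing flows = (-9) + 7 + 1 + (-8) = -9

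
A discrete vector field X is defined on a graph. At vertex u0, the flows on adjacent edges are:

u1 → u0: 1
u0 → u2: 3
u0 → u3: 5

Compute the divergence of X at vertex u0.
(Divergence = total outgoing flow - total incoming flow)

Divergence = sum of outgoing flows = (-1) + 3 + 5 = 7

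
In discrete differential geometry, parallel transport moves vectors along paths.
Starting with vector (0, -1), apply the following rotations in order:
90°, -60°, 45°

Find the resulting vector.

Total rotation: 90° + (-60°) + 45° = 75°. Final vector: (0.9659, -0.2588)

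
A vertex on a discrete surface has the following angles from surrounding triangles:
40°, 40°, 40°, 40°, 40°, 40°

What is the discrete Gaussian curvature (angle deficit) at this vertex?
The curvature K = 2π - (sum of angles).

Sum of angles = 240°. K = 360° - 240° = 120°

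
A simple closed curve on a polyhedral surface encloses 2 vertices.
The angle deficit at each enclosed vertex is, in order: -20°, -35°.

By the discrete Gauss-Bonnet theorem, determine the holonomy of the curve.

Holonomy = total enclosed curvature = (-20°) + (-35°) = -55°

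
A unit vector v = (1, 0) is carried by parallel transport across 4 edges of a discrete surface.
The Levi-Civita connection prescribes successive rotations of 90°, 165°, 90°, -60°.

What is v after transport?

Total rotation: 90° + 165° + 90° + (-60°) = 285° ≡ -75° (mod 360°). Final vector: (0.2588, -0.9659)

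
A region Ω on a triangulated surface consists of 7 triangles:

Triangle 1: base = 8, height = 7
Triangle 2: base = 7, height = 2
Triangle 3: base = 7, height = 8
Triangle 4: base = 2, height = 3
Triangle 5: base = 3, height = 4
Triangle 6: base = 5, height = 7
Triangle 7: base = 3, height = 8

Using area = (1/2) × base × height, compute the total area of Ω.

(1/2)×8×7 + (1/2)×7×2 + (1/2)×7×8 + (1/2)×2×3 + (1/2)×3×4 + (1/2)×5×7 + (1/2)×3×8 = 101.5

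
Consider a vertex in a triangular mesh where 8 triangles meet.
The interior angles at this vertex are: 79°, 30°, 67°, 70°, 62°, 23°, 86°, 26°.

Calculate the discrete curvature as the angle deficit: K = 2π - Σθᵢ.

Sum of angles = 443°. K = 360° - 443° = -83° = -83π/180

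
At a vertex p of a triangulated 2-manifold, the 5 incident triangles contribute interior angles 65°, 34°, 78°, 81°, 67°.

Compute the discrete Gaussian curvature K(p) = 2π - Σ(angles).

Sum of angles = 325°. K = 360° - 325° = 35° = 7π/36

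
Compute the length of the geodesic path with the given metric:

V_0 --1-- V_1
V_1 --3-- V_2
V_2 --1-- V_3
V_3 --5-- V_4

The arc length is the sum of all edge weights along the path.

Arc length = 1 + 3 + 1 + 5 = 10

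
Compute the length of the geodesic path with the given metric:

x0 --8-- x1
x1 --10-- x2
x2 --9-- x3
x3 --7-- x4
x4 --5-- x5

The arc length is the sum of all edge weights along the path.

Arc length = 8 + 10 + 9 + 7 + 5 = 39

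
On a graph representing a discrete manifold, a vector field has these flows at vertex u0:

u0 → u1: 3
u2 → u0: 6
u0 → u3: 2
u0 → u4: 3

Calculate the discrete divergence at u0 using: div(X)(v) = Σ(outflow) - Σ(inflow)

Divergence = sum of outgoing flows = 3 + (-6) + 2 + 3 = 2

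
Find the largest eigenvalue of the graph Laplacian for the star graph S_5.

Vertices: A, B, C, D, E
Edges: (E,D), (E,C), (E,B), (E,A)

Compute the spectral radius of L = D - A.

The star S_5 is the complete bipartite graph K_{1,4} (one hub of degree 4, 4 leaves of degree 1). The Laplacian spectrum of K_{p,q} is 0, p (multiplicity q−1), q (multiplicity p−1), p+q. With p = 1, q = 4: 0 once, 1 with multiplicity 3, and 5 once. (Check: trace L = sum of degrees = 8 = 3·1 + 5.)
Laplacian eigenvalues: [0.0, 1.0, 1.0, 1.0, 5.0]. Largest eigenvalue (spectral radius) = 5.0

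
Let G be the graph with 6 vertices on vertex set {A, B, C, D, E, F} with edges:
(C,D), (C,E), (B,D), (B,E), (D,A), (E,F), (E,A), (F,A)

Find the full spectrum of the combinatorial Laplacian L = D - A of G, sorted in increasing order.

Degrees: deg(A) = 3, deg(B) = 2, deg(C) = 2, deg(D) = 3, deg(E) = 4, deg(F) = 2.
L = D − A with rows/columns ordered (A, B, C, D, E, F):
  [ 3,  0,  0, -1, -1, -1]
  [ 0,  2,  0, -1, -1,  0]
  [ 0,  0,  2, -1, -1,  0]
  [-1, -1, -1,  3,  0,  0]
  [-1, -1, -1,  0,  4, -1]
  [-1,  0,  0,  0, -1,  2]
Characteristic polynomial: det(λI − L) = λ(λ² − 7λ + 8)(λ − 2)(λ − 3)(λ − 4).
Roots: λ = 0; (λ² − 7λ + 8) = 0 ⇒ λ = (7 ± √17)/2 ≈ 1.4384, 5.5616; (λ − 2) = 0 ⇒ λ = 2; (λ − 3) = 0 ⇒ λ = 3; (λ − 4) = 0 ⇒ λ = 4.
(Check: the roots sum (with multiplicity) to 16, matching trace L = Σdeg = 2·8 = 16.)
Laplacian eigenvalues (increasing order): [0.0, 1.4384, 2.0, 3.0, 4.0, 5.5616]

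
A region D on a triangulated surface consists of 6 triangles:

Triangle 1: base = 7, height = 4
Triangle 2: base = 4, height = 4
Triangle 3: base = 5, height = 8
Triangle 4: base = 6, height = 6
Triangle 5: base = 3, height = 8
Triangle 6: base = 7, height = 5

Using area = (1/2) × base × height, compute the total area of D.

(1/2)×7×4 + (1/2)×4×4 + (1/2)×5×8 + (1/2)×6×6 + (1/2)×3×8 + (1/2)×7×5 = 89.5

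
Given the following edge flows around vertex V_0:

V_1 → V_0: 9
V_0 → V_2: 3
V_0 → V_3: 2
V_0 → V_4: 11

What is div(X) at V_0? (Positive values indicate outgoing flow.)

Divergence = sum of outgoing flows = (-9) + 3 + 2 + 11 = 7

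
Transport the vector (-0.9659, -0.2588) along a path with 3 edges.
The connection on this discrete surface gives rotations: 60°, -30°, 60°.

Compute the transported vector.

Total rotation: 60° + (-30°) + 60° = 90°. Final vector: (0.2588, -0.9659)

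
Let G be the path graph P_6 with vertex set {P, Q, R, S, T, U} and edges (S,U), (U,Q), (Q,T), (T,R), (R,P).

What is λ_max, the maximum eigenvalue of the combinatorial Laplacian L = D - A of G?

The path graph P_n has Laplacian eigenvalues λ_k = 2 − 2cos(kπ/n), k = 0, 1, …, n−1. Here n = 6:
k=0: 2 − 2cos(0) = 0.0; k=1: 2 − 2cos(π/6) = 0.2679; k=2: 2 − 2cos(π/3) = 1.0; k=3: 2 − 2cos(π/2) = 2.0; k=4: 2 − 2cos(2π/3) = 3.0; k=5: 2 − 2cos(5π/6) = 3.7321.
Laplacian eigenvalues: [0.0, 0.2679, 1.0, 2.0, 3.0, 3.7321]. Largest eigenvalue (spectral radius) = 3.7321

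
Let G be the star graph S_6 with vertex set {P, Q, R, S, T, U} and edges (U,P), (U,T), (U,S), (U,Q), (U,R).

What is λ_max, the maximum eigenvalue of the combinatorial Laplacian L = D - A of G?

The star S_6 is the complete bipartite graph K_{1,5} (one hub of degree 5, 5 leaves of degree 1). The Laplacian spectrum of K_{p,q} is 0, p (multiplicity q−1), q (multiplicity p−1), p+q. With p = 1, q = 5: 0 once, 1 with multiplicity 4, and 6 once. (Check: trace L = sum of degrees = 10 = 4·1 + 6.)
Laplacian eigenvalues: [0.0, 1.0, 1.0, 1.0, 1.0, 6.0]. Largest eigenvalue (spectral radius) = 6.0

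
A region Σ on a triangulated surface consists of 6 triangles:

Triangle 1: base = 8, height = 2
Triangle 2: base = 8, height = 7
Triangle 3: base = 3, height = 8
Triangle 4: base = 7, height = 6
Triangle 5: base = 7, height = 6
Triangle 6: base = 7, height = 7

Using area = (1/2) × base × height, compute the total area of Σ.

(1/2)×8×2 + (1/2)×8×7 + (1/2)×3×8 + (1/2)×7×6 + (1/2)×7×6 + (1/2)×7×7 = 114.5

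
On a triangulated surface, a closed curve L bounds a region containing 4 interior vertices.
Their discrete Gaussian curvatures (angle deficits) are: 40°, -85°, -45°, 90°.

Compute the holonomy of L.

Holonomy = total enclosed curvature = 40° + (-85°) + (-45°) + 90° = 0°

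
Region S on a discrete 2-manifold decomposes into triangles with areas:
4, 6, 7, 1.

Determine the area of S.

4 + 6 + 7 + 1 = 18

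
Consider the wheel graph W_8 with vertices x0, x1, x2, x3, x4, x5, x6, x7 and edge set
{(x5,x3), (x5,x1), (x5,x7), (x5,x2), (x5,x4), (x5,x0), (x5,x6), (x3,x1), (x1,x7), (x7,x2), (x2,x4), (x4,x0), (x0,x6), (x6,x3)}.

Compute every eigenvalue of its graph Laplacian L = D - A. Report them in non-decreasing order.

The wheel W_8 is the join K_1 ∨ C_7 (a hub joined to every vertex of a cycle of length 7). For a join G ∨ H (G on p vertices, H on q vertices) the Laplacian spectrum is 0, p+q, the eigenvalues of L(G) other than one 0 each shifted by +q, and the eigenvalues of L(H) other than one 0 each shifted by +p. With G = K_1 (p = 1, nothing left after dropping its 0) and H = C_7 (q = 7, eigenvalues 2 − 2cos(2πk/7), k = 0, …, 6; drop k = 0), the spectrum of W_8 is 0, 8, and 1 + (2 − 2cos(2πk/7)) = 3 − 2cos(2πk/7) for k = 1, …, 6:
k=1: 3 − 2cos(2π/7) = 1.753; k=2: 3 − 2cos(4π/7) = 3.445; k=3: 3 − 2cos(6π/7) = 4.8019; k=4: 3 − 2cos(8π/7) = 4.8019; k=5: 3 − 2cos(10π/7) = 3.445; k=6: 3 − 2cos(12π/7) = 1.753.
Laplacian eigenvalues (increasing order): [0.0, 1.753, 1.753, 3.445, 3.445, 4.8019, 4.8019, 8.0]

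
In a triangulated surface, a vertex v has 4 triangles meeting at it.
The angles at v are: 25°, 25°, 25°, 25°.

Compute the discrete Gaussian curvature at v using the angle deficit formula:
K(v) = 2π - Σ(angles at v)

Sum of angles = 100°. K = 360° - 100° = 260°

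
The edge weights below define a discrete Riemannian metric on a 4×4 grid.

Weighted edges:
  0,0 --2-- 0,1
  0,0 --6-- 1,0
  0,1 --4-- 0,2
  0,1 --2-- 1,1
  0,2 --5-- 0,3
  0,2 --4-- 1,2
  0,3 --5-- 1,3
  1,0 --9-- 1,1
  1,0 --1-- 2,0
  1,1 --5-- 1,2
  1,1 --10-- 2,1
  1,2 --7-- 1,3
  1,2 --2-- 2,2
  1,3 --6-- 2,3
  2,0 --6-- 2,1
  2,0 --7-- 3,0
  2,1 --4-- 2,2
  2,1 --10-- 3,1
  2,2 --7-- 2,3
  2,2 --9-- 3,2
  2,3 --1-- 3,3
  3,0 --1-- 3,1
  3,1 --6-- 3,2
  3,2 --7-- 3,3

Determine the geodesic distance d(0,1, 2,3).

Shortest path: 0,1 → 1,1 → 1,2 → 2,2 → 2,3, total weight = 16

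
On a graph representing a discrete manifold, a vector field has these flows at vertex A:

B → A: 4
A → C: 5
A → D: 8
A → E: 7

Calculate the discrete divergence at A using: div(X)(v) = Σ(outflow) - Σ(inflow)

Divergence = sum of outgoing flows = (-4) + 5 + 8 + 7 = 16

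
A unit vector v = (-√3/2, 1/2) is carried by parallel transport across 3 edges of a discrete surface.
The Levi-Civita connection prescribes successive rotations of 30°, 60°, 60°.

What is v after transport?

Total rotation: 30° + 60° + 60° = 150°. Final vector: (0.5000, -0.8660)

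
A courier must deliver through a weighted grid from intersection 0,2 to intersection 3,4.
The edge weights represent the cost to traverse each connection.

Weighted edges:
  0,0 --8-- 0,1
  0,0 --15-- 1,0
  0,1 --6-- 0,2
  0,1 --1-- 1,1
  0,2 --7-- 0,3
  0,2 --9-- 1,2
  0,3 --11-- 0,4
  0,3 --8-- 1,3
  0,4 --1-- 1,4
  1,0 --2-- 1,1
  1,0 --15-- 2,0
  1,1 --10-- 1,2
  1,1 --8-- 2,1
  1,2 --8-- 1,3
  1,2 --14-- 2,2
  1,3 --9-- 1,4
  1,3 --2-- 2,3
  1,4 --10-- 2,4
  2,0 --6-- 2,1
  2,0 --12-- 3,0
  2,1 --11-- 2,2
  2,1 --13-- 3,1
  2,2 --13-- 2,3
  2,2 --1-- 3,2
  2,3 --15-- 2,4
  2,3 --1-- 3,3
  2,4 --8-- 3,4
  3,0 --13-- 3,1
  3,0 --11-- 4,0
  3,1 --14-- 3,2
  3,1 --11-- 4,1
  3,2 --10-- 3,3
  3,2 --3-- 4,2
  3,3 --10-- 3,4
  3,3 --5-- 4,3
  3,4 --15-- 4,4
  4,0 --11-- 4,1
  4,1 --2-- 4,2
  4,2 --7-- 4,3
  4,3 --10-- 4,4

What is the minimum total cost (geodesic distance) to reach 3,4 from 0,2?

Shortest path: 0,2 → 0,3 → 1,3 → 2,3 → 3,3 → 3,4, total weight = 28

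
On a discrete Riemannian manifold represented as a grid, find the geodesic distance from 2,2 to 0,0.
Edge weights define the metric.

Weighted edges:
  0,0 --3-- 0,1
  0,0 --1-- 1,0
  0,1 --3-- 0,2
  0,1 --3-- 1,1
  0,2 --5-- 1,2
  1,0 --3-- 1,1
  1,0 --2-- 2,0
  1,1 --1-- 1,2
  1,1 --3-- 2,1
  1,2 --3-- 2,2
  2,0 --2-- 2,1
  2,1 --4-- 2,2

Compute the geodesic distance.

Shortest path: 2,2 → 1,2 → 1,1 → 1,0 → 0,0, total weight = 8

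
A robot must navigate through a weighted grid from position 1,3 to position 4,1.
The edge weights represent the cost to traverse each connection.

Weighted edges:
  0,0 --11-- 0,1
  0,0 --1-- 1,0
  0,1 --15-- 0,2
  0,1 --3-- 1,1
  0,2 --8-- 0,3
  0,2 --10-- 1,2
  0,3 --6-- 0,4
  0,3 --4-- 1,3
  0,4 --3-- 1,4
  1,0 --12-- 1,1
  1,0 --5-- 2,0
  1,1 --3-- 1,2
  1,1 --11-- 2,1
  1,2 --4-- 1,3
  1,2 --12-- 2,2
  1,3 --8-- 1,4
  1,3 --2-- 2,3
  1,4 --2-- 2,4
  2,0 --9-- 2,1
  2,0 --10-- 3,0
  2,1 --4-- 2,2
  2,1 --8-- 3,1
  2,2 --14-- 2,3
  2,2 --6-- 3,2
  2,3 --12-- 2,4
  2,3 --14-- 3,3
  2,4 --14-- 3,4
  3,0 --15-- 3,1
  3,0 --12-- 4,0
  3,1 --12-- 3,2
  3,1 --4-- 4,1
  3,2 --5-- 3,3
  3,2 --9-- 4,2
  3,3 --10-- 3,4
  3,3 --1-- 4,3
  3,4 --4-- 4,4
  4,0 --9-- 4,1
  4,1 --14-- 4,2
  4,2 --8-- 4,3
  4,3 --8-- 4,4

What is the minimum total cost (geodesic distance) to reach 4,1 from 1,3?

Shortest path: 1,3 → 1,2 → 1,1 → 2,1 → 3,1 → 4,1, total weight = 30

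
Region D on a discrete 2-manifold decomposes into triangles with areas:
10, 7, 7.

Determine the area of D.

10 + 7 + 7 = 24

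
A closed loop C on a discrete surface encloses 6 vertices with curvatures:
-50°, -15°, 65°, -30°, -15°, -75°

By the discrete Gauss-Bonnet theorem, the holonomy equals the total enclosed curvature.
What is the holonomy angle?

Holonomy = total enclosed curvature = (-50°) + (-15°) + 65° + (-30°) + (-15°) + (-75°) = -120°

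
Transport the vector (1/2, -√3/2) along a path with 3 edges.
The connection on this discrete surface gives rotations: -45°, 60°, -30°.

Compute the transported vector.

Total rotation: (-45°) + 60° + (-30°) = -15°. Final vector: (0.2588, -0.9659)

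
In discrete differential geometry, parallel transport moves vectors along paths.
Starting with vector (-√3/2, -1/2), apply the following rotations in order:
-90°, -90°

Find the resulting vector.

Total rotation: (-90°) + (-90°) = -180° ≡ 180° (mod 360°). Final vector: (0.8660, 0.5000)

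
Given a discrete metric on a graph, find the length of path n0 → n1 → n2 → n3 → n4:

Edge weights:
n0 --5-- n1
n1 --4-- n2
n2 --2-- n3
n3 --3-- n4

Arc length = 5 + 4 + 2 + 3 = 14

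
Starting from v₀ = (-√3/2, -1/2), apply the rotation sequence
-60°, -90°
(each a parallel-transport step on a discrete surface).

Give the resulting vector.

Total rotation: (-60°) + (-90°) = -150°. Final vector: (0.5000, 0.8660)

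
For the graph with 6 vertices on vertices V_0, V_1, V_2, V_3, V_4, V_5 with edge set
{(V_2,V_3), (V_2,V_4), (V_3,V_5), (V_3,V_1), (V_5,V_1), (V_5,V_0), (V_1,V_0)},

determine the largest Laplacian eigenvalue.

Degrees: deg(V_0) = 2, deg(V_1) = 3, deg(V_2) = 2, deg(V_3) = 3, deg(V_4) = 1, deg(V_5) = 3.
L = D − A with rows/columns ordered (V_0, V_1, V_2, V_3, V_4, V_5):
  [ 2, -1,  0,  0,  0, -1]
  [-1,  3,  0, -1,  0, -1]
  [ 0,  0,  2, -1, -1,  0]
  [ 0, -1, -1,  3,  0, -1]
  [ 0,  0, -1,  0,  1,  0]
  [-1, -1,  0, -1,  0,  3]
Characteristic polynomial: det(λI − L) = λ(λ² − 5λ + 2)(λ − 2)(λ − 3)(λ − 4).
Roots: λ = 0; (λ² − 5λ + 2) = 0 ⇒ λ = (5 ± √17)/2 ≈ 0.4384, 4.5616; (λ − 2) = 0 ⇒ λ = 2; (λ − 3) = 0 ⇒ λ = 3; (λ − 4) = 0 ⇒ λ = 4.
(Check: the roots sum (with multiplicity) to 14, matching trace L = Σdeg = 2·7 = 14.)
Laplacian eigenvalues: [0.0, 0.4384, 2.0, 3.0, 4.0, 4.5616]. Largest eigenvalue (spectral radius) = 4.5616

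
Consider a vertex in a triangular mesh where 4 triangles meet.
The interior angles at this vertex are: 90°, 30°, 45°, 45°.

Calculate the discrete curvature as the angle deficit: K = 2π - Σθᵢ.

Sum of angles = 210°. K = 360° - 210° = 150°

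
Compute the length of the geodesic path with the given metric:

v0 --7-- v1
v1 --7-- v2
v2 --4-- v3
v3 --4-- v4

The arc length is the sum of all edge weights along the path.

Arc length = 7 + 7 + 4 + 4 = 22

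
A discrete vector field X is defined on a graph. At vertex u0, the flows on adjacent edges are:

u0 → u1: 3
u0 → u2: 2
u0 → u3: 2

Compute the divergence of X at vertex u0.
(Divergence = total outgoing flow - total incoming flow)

Divergence = sum of outgoing flows = 3 + 2 + 2 = 7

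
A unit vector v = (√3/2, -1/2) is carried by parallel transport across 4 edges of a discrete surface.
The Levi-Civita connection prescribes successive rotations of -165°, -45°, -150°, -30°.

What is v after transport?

Total rotation: (-165°) + (-45°) + (-150°) + (-30°) = -390° ≡ -30° (mod 360°). Final vector: (0.5000, -0.8660)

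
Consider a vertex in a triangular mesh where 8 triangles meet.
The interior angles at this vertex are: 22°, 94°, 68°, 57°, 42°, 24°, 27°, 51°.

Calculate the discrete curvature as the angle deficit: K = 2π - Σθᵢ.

Sum of angles = 385°. K = 360° - 385° = -25° = -5π/36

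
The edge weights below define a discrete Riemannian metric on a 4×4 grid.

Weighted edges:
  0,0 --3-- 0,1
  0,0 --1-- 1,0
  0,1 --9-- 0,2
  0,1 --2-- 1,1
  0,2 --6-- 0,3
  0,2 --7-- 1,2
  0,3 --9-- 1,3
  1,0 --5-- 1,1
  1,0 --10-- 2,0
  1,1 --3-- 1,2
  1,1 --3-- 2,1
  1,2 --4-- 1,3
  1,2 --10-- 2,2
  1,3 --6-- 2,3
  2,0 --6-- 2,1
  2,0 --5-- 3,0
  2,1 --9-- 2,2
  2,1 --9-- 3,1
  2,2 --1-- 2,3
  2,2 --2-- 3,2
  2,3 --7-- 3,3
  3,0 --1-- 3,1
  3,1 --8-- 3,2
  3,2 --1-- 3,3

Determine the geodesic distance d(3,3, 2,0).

Shortest path: 3,3 → 3,2 → 3,1 → 3,0 → 2,0, total weight = 15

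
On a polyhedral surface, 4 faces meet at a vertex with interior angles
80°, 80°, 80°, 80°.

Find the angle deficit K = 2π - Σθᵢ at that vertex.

Sum of angles = 320°. K = 360° - 320° = 40° = 2π/9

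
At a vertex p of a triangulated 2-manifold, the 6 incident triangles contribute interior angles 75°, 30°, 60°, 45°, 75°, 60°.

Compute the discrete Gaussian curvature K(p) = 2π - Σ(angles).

Sum of angles = 345°. K = 360° - 345° = 15° = π/12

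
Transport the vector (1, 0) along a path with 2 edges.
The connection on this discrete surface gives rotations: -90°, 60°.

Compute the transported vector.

Total rotation: (-90°) + 60° = -30°. Final vector: (0.8660, -0.5000)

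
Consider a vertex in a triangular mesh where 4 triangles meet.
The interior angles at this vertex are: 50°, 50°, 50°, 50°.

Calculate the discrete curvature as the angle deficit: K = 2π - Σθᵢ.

Sum of angles = 200°. K = 360° - 200° = 160°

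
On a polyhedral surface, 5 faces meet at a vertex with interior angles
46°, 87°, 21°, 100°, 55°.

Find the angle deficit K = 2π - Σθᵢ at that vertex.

Sum of angles = 309°. K = 360° - 309° = 51° = 17π/60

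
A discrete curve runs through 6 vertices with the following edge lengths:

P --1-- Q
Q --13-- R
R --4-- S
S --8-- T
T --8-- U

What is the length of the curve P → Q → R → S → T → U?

Arc length = 1 + 13 + 4 + 8 + 8 = 34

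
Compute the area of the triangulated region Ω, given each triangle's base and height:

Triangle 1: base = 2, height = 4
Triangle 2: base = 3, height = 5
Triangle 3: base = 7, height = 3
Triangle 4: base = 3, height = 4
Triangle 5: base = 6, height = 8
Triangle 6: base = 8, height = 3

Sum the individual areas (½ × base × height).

(1/2)×2×4 + (1/2)×3×5 + (1/2)×7×3 + (1/2)×3×4 + (1/2)×6×8 + (1/2)×8×3 = 64.0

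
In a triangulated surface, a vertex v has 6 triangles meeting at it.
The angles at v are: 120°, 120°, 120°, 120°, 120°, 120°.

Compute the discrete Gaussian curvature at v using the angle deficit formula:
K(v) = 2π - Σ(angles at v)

Sum of angles = 720°. K = 360° - 720° = -360° = -2π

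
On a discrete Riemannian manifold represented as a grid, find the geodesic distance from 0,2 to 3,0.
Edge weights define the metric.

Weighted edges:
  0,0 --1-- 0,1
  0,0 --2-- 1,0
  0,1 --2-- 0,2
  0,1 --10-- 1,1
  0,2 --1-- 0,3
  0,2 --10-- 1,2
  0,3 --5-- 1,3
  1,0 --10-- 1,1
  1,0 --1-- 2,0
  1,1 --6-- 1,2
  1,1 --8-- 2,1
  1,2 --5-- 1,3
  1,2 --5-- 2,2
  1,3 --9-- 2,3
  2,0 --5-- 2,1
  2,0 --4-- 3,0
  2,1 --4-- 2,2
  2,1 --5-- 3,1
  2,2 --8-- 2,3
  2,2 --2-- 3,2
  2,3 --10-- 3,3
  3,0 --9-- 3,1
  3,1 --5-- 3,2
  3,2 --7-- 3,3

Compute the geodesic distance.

Shortest path: 0,2 → 0,1 → 0,0 → 1,0 → 2,0 → 3,0, total weight = 10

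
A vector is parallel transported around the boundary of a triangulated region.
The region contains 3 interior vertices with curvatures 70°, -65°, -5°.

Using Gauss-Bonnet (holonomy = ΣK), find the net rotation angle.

Holonomy = total enclosed curvature = 70° + (-65°) + (-5°) = 0°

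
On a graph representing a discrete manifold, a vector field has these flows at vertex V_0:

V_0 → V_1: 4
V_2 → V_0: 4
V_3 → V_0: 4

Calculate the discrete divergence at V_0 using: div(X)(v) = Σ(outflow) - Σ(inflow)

Divergence = sum of outgoing flows = 4 + (-4) + (-4) = -4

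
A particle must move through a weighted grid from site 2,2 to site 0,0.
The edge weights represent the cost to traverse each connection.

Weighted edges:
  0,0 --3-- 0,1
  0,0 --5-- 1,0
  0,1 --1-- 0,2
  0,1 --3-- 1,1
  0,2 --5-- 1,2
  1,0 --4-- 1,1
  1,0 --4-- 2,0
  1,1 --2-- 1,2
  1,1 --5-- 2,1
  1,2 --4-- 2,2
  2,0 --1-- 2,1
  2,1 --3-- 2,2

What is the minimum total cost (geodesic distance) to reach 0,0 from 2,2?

Shortest path: 2,2 → 1,2 → 1,1 → 0,1 → 0,0, total weight = 12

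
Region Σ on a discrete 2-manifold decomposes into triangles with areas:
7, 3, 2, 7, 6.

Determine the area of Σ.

7 + 3 + 2 + 7 + 6 = 25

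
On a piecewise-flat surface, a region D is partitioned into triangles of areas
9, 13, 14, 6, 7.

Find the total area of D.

9 + 13 + 14 + 6 + 7 = 49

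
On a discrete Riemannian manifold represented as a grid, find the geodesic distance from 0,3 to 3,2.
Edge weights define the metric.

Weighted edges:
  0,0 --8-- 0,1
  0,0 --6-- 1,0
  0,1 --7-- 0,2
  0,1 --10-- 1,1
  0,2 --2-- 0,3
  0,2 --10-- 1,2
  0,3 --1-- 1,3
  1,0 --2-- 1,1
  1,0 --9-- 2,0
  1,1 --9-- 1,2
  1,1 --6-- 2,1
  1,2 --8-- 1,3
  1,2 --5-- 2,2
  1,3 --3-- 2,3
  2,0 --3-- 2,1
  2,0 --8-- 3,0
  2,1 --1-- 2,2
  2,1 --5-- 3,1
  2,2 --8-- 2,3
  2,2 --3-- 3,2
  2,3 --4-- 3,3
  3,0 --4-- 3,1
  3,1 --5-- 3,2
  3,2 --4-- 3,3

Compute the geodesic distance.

Shortest path: 0,3 → 1,3 → 2,3 → 3,3 → 3,2, total weight = 12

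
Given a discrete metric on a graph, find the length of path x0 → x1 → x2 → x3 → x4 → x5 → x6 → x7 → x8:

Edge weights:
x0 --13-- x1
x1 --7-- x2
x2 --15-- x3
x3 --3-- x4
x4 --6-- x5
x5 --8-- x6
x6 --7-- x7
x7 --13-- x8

Arc length = 13 + 7 + 15 + 3 + 6 + 8 + 7 + 13 = 72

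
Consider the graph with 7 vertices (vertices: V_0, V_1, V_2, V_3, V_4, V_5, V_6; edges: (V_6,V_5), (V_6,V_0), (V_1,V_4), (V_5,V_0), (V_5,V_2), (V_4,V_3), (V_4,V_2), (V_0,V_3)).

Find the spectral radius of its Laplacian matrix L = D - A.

Degrees: deg(V_0) = 3, deg(V_1) = 1, deg(V_2) = 2, deg(V_3) = 2, deg(V_4) = 3, deg(V_5) = 3, deg(V_6) = 2.
L = D − A with rows/columns ordered (V_0, V_1, V_2, V_3, V_4, V_5, V_6):
  [ 3,  0,  0, -1,  0, -1, -1]
  [ 0,  1,  0,  0, -1,  0,  0]
  [ 0,  0,  2,  0, -1, -1,  0]
  [-1,  0,  0,  2, -1,  0,  0]
  [ 0, -1, -1, -1,  3,  0,  0]
  [-1,  0, -1,  0,  0,  3, -1]
  [-1,  0,  0,  0,  0, -1,  2]
Characteristic polynomial: det(λI − L) = λ(λ² − 4λ + 2)(λ² − 6λ + 7)².
Roots: λ = 0; (λ² − 4λ + 2) = 0 ⇒ λ = 2 ± √2 ≈ 0.5858, 3.4142; (λ² − 6λ + 7) = 0 ⇒ λ = 3 ± √2 ≈ 1.5858, 4.4142 (multiplicity 2).
(Check: the roots sum (with multiplicity) to 16, matching trace L = Σdeg = 2·8 = 16.)
Laplacian eigenvalues: [0.0, 0.5858, 1.5858, 1.5858, 3.4142, 4.4142, 4.4142]. Largest eigenvalue (spectral radius) = 4.4142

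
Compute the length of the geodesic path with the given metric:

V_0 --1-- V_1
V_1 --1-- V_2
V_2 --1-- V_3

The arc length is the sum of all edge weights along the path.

Arc length = 1 + 1 + 1 = 3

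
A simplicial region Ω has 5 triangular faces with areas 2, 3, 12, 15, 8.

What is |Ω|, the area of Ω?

2 + 3 + 12 + 15 + 8 = 40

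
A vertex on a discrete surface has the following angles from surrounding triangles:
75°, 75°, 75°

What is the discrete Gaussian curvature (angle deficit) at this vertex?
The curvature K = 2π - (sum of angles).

Sum of angles = 225°. K = 360° - 225° = 135° = 3π/4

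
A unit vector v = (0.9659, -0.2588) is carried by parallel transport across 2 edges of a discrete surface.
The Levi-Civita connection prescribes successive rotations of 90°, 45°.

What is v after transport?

Total rotation: 90° + 45° = 135°. Final vector: (-0.5000, 0.8660)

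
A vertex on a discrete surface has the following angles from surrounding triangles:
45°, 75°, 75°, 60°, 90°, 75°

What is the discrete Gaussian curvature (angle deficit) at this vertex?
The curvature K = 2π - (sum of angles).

Sum of angles = 420°. K = 360° - 420° = -60° = -π/3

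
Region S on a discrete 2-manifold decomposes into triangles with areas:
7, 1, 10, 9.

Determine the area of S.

7 + 1 + 10 + 9 = 27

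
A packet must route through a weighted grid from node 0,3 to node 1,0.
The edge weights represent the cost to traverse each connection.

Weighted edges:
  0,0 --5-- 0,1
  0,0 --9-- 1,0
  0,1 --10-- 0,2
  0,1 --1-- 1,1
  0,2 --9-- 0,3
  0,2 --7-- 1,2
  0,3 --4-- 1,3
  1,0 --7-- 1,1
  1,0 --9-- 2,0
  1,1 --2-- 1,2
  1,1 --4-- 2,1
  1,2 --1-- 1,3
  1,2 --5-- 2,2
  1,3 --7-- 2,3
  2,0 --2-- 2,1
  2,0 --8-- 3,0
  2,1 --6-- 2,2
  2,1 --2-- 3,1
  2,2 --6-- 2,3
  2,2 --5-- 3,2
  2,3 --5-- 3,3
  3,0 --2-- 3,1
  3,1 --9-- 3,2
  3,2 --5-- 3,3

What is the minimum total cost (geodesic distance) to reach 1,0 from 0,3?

Shortest path: 0,3 → 1,3 → 1,2 → 1,1 → 1,0, total weight = 14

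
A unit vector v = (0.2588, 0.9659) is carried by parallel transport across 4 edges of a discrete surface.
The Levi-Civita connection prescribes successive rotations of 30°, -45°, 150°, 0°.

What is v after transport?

Total rotation: 30° + (-45°) + 150° + 0° = 135°. Final vector: (-0.8660, -0.5000)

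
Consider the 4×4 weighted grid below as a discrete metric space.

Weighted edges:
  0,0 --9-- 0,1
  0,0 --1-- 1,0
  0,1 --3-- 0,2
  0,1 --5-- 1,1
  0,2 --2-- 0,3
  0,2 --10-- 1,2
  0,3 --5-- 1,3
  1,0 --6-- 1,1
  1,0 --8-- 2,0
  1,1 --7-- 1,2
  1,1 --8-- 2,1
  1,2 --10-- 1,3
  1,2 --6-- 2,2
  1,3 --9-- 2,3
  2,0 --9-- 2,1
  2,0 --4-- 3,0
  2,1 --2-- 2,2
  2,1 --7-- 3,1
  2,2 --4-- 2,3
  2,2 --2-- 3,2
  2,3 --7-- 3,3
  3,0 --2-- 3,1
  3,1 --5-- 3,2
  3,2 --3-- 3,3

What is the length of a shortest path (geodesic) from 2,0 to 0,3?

Shortest path: 2,0 → 1,0 → 0,0 → 0,1 → 0,2 → 0,3, total weight = 23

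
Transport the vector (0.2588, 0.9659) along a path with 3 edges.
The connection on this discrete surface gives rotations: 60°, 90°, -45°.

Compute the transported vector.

Total rotation: 60° + 90° + (-45°) = 105°. Final vector: (-1, 0)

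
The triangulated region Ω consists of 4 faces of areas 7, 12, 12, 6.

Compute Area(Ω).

7 + 12 + 12 + 6 = 37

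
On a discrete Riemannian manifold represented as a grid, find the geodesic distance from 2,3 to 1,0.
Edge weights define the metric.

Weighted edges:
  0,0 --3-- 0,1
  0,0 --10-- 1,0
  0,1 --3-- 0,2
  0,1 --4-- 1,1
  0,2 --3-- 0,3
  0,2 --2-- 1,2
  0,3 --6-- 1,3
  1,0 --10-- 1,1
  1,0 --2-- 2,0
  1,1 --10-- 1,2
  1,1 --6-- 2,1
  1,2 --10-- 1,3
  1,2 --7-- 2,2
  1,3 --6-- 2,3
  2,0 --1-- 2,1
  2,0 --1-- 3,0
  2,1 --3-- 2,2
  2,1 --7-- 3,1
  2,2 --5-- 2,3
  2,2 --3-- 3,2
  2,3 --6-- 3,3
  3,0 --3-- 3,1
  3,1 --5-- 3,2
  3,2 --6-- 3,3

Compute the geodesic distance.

Shortest path: 2,3 → 2,2 → 2,1 → 2,0 → 1,0, total weight = 11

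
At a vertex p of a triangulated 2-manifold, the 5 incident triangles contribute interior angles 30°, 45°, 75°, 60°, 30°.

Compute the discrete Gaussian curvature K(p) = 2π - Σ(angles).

Sum of angles = 240°. K = 360° - 240° = 120° = 2π/3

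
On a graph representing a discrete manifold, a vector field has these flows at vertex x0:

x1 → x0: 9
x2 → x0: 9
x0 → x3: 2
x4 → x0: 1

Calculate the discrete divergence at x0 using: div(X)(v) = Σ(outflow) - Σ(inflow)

Divergence = sum of outgoing flows = (-9) + (-9) + 2 + (-1) = -17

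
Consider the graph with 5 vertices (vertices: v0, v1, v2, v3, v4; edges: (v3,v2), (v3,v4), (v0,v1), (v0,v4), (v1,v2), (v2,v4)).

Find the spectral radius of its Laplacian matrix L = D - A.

Degrees: deg(v0) = 2, deg(v1) = 2, deg(v2) = 3, deg(v3) = 2, deg(v4) = 3.
L = D − A with rows/columns ordered (v0, v1, v2, v3, v4):
  [ 2, -1,  0,  0, -1]
  [-1,  2, -1,  0,  0]
  [ 0, -1,  3, -1, -1]
  [ 0,  0, -1,  2, -1]
  [-1,  0, -1, -1,  3]
Characteristic polynomial: det(λI − L) = λ(λ² − 5λ + 5)(λ² − 7λ + 11).
Roots: λ = 0; (λ² − 5λ + 5) = 0 ⇒ λ = (5 ± √5)/2 ≈ 1.382, 3.618; (λ² − 7λ + 11) = 0 ⇒ λ = (7 ± √5)/2 ≈ 2.382, 4.618.
(Check: the roots sum (with multiplicity) to 12, matching trace L = Σdeg = 2·6 = 12.)
Laplacian eigenvalues: [0.0, 1.382, 2.382, 3.618, 4.618]. Largest eigenvalue (spectral radius) = 4.618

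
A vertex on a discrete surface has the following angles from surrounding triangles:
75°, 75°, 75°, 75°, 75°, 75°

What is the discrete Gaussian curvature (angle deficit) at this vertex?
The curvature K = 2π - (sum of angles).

Sum of angles = 450°. K = 360° - 450° = -90° = -π/2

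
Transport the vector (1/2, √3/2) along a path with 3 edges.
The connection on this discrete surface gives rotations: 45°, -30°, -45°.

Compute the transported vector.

Total rotation: 45° + (-30°) + (-45°) = -30°. Final vector: (0.8660, 0.5000)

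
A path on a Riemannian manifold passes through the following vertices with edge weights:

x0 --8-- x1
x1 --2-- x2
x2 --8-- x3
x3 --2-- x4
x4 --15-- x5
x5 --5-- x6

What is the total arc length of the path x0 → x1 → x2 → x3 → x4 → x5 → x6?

Arc length = 8 + 2 + 8 + 2 + 15 + 5 = 40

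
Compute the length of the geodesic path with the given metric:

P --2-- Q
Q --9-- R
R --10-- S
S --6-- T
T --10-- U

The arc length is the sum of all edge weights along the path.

Arc length = 2 + 9 + 10 + 6 + 10 = 37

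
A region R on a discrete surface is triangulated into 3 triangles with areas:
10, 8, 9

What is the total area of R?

10 + 8 + 9 = 27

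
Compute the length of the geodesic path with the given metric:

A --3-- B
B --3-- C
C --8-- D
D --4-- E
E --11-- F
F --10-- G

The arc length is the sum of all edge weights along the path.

Arc length = 3 + 3 + 8 + 4 + 11 + 10 = 39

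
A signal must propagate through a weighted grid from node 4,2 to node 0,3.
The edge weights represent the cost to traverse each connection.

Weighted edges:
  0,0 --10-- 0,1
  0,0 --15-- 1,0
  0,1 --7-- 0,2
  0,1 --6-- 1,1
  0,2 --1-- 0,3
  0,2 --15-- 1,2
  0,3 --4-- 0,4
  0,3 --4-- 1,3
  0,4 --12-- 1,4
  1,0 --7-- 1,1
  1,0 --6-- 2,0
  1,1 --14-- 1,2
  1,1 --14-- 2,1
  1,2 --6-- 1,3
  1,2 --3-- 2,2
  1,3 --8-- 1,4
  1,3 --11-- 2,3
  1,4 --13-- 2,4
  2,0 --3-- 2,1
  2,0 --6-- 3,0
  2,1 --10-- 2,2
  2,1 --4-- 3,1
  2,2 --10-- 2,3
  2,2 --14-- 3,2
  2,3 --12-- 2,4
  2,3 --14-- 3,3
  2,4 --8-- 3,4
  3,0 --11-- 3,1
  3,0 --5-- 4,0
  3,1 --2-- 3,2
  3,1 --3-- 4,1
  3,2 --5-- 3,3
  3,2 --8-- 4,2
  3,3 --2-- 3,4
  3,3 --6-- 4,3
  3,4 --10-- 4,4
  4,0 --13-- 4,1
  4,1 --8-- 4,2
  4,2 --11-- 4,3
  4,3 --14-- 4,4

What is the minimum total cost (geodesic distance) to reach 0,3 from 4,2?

Shortest path: 4,2 → 3,2 → 2,2 → 1,2 → 1,3 → 0,3, total weight = 35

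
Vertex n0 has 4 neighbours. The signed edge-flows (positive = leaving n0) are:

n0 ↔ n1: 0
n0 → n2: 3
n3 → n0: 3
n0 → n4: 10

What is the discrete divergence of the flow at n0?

Divergence = sum of outgoing flows = 0 + 3 + (-3) + 10 = 10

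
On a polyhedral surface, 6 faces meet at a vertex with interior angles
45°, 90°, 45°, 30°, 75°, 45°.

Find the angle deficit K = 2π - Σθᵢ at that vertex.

Sum of angles = 330°. K = 360° - 330° = 30° = π/6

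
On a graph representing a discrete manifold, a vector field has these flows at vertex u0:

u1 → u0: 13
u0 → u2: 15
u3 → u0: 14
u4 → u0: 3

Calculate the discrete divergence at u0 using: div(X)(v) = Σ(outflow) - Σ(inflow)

Divergence = sum of outgoing flows = (-13) + 15 + (-14) + (-3) = -15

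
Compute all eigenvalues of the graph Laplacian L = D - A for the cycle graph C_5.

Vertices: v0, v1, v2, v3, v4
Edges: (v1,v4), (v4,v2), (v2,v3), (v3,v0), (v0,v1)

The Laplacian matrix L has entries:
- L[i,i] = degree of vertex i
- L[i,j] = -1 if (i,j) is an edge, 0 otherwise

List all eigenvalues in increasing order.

The cycle graph C_n has Laplacian eigenvalues λ_k = 2 − 2cos(2πk/n), k = 0, 1, …, n−1. Here n = 5:
k=0: 2 − 2cos(0) = 0.0; k=1: 2 − 2cos(2π/5) = 1.382; k=2: 2 − 2cos(4π/5) = 3.618; k=3: 2 − 2cos(6π/5) = 3.618; k=4: 2 − 2cos(8π/5) = 1.382.
Laplacian eigenvalues (increasing order): [0.0, 1.382, 1.382, 3.618, 3.618]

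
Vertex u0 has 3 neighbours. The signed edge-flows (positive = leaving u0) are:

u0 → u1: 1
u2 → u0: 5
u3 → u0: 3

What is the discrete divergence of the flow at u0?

Divergence = sum of outgoing flows = 1 + (-5) + (-3) = -7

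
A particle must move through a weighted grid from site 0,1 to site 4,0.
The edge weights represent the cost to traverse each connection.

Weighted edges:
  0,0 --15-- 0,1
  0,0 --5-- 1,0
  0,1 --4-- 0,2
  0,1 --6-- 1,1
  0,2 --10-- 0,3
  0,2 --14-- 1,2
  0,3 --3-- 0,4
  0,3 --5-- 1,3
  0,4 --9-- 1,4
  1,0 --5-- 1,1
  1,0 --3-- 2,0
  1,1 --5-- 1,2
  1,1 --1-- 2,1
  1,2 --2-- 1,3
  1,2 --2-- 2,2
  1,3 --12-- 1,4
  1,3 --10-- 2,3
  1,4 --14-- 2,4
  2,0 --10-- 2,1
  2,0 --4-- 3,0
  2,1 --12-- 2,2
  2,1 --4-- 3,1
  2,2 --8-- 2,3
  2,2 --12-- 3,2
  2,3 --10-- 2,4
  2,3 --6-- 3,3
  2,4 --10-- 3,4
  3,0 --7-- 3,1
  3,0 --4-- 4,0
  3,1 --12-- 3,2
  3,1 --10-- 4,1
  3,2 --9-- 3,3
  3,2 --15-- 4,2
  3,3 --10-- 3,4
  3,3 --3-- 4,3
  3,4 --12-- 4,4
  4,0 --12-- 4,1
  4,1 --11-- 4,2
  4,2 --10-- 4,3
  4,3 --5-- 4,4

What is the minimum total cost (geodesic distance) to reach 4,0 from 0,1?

Shortest path: 0,1 → 1,1 → 2,1 → 3,1 → 3,0 → 4,0, total weight = 22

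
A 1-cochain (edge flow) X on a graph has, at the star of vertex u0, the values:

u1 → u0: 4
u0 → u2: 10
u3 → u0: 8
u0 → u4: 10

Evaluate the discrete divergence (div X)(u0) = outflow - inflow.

Divergence = sum of outgoing flows = (-4) + 10 + (-8) + 10 = 8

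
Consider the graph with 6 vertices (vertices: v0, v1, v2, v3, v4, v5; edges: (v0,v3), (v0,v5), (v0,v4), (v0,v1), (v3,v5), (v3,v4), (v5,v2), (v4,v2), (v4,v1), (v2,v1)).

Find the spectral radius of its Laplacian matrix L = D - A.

Degrees: deg(v0) = 4, deg(v1) = 3, deg(v2) = 3, deg(v3) = 3, deg(v4) = 4, deg(v5) = 3.
L = D − A with rows/columns ordered (v0, v1, v2, v3, v4, v5):
  [ 4, -1,  0, -1, -1, -1]
  [-1,  3, -1,  0, -1,  0]
  [ 0, -1,  3,  0, -1, -1]
  [-1,  0,  0,  3, -1, -1]
  [-1, -1, -1, -1,  4,  0]
  [-1,  0, -1, -1,  0,  3]
Characteristic polynomial: det(λI − L) = λ(λ² − 8λ + 13)(λ − 3)(λ − 4)(λ − 5).
Roots: λ = 0; (λ² − 8λ + 13) = 0 ⇒ λ = 4 ± √3 ≈ 2.2679, 5.7321; (λ − 3) = 0 ⇒ λ = 3; (λ − 4) = 0 ⇒ λ = 4; (λ − 5) = 0 ⇒ λ = 5.
(Check: the roots sum (with multiplicity) to 20, matching trace L = Σdeg = 2·10 = 20.)
Laplacian eigenvalues: [0.0, 2.2679, 3.0, 4.0, 5.0, 5.7321]. Largest eigenvalue (spectral radius) = 5.7321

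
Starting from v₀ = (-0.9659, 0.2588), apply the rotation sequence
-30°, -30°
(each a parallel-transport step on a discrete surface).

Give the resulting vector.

Total rotation: (-30°) + (-30°) = -60°. Final vector: (-0.2588, 0.9659)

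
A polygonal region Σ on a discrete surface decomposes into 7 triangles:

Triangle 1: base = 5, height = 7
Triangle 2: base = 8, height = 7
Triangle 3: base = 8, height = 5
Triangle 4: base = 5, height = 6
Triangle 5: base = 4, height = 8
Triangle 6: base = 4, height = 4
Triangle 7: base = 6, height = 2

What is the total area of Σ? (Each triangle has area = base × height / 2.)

(1/2)×5×7 + (1/2)×8×7 + (1/2)×8×5 + (1/2)×5×6 + (1/2)×4×8 + (1/2)×4×4 + (1/2)×6×2 = 110.5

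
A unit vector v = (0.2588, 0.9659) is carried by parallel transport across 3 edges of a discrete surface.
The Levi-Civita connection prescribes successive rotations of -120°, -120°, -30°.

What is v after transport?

Total rotation: (-120°) + (-120°) + (-30°) = -270° ≡ 90° (mod 360°). Final vector: (-0.9659, 0.2588)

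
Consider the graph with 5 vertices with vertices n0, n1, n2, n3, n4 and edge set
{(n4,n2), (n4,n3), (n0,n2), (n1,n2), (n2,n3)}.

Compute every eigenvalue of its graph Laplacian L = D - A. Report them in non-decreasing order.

Degrees: deg(n0) = 1, deg(n1) = 1, deg(n2) = 4, deg(n3) = 2, deg(n4) = 2.
L = D − A with rows/columns ordered (n0, n1, n2, n3, n4):
  [ 1,  0, -1,  0,  0]
  [ 0,  1, -1,  0,  0]
  [-1, -1,  4, -1, -1]
  [ 0,  0, -1,  2, -1]
  [ 0,  0, -1, -1,  2]
Characteristic polynomial: det(λI − L) = λ(λ − 1)²(λ − 3)(λ − 5).
Roots: λ = 0; (λ − 1) = 0 ⇒ λ = 1 (multiplicity 2); (λ − 3) = 0 ⇒ λ = 3; (λ − 5) = 0 ⇒ λ = 5.
(Check: the roots sum (with multiplicity) to 10, matching trace L = Σdeg = 2·5 = 10.)
Laplacian eigenvalues (increasing order): [0.0, 1.0, 1.0, 3.0, 5.0]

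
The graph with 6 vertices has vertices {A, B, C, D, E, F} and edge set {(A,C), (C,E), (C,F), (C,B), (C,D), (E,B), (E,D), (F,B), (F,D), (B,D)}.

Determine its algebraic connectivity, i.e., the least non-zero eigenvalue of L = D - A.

Degrees: deg(A) = 1, deg(B) = 4, deg(C) = 5, deg(D) = 4, deg(E) = 3, deg(F) = 3.
L = D − A with rows/columns ordered (A, B, C, D, E, F):
  [ 1,  0, -1,  0,  0,  0]
  [ 0,  4, -1, -1, -1, -1]
  [-1, -1,  5, -1, -1, -1]
  [ 0, -1, -1,  4, -1, -1]
  [ 0, -1, -1, -1,  3,  0]
  [ 0, -1, -1, -1,  0,  3]
Characteristic polynomial: det(λI − L) = λ(λ − 1)(λ − 3)(λ − 5)²(λ − 6).
Roots: λ = 0; (λ − 1) = 0 ⇒ λ = 1; (λ − 3) = 0 ⇒ λ = 3; (λ − 5) = 0 ⇒ λ = 5 (multiplicity 2); (λ − 6) = 0 ⇒ λ = 6.
(Check: the roots sum (with multiplicity) to 20, matching trace L = Σdeg = 2·10 = 20.)
Laplacian eigenvalues: [0.0, 1.0, 3.0, 5.0, 5.0, 6.0]. Algebraic connectivity (smallest non-zero eigenvalue) = 1.0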